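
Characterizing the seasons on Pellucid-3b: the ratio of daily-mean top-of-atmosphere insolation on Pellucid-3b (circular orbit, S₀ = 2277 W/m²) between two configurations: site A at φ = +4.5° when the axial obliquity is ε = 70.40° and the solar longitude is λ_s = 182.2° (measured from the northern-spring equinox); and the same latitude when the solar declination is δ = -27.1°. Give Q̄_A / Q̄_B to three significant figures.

Q̄_A / Q̄_B ≈ 1.19

— Configuration A (φ=+4.5°):
Solar declination: sin δ = sin ε · sin λ_s = sin 70.40° × sin 182.2° = -0.03616, so δ = -2.072°.
cos H₀ = −tan(+4.5°) tan(-2.072°) = 0.0028, H₀ = 1.5679 rad.
Bracket: H₀ sin φ sin δ + cos φ cos δ sin H₀ = 1.5679×0.07846×-0.03616 + 0.99692×0.99935×1.00000 = -0.004448 + 0.996272 = 0.991824.
Q̄ = (S₀/π) × [bracket] = (2277/π) × 0.991824 = 718.87 W/m².
— Configuration B (φ=+4.5°):
cos H₀ = −tan(+4.5°) tan(-27.100°) = 0.0403, H₀ = 1.5305 rad.
Bracket: H₀ sin φ sin δ + cos φ cos δ sin H₀ = 1.5305×0.07846×-0.45554 + 0.99692×0.89021×0.99919 = -0.054703 + 0.886749 = 0.832046.
Q̄ = (S₀/π) × [bracket] = (2277/π) × 0.832046 = 603.06 W/m².
Ratio Q̄_A / Q̄_B = 718.87 / 603.06 = 1.192.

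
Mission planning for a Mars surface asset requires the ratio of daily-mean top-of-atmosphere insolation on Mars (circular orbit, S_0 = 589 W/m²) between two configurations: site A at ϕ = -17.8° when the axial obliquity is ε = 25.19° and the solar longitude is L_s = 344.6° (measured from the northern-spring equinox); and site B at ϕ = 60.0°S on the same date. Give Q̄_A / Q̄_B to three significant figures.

Q̄_A / Q̄_B ≈ 1.52

— Configuration A (ϕ=-17.8°):
Solar declination: sin δ = sin ε · sin L_s = sin 25.19° × sin 344.6° = -0.11303, so δ = -6.490°.
cos h₀ = −tan(-17.8°) tan(-6.490°) = -0.0365, h₀ = 1.6073 rad.
Bracket: h₀ sin ϕ sin δ + cos ϕ cos δ sin h₀ = 1.6073×-0.30570×-0.11303 + 0.95213×0.99359×0.99933 = 0.055537 + 0.945393 = 1.000930.
Q̄ = (S_0/π) × [bracket] = (589/π) × 1.000930 = 187.66 W/m².
— Configuration B (ϕ=-60.0°):
cos h₀ = −tan(-60.0°) tan(-6.490°) = -0.1970, h₀ = 1.7691 rad.
Bracket: h₀ sin ϕ sin δ + cos ϕ cos δ sin h₀ = 1.7691×-0.86603×-0.11303 + 0.50000×0.99359×0.98040 = 0.173173 + 0.487058 = 0.660231.
Q̄ = (S_0/π) × [bracket] = (589/π) × 0.660231 = 123.78 W/m².
Ratio Q̄_A / Q̄_B = 187.66 / 123.78 = 1.516.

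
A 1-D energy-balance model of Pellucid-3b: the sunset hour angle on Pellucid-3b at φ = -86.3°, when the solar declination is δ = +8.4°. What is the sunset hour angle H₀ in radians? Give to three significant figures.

cos H₀ = −tan φ · tan δ = 2.2835 ≥ 1, so the host star never rises (polar night) and H₀ = 0.

H₀ = 0.00 rad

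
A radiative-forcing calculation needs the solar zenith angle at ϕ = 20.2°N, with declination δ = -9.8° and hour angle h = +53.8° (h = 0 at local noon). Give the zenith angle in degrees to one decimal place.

cos θ_z = sin ϕ sin δ + cos ϕ cos δ cos h = -0.058773 + 0.546191 = 0.487418.
θ_z = arccos(0.487418) = 60.8°.

θ_z = 60.8°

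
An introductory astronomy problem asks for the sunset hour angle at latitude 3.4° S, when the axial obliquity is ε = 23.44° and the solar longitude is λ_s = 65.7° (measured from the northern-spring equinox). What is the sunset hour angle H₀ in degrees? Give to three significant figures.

Solar declination: sin δ = sin ε · sin λ_s = sin 23.44° × sin 65.7° = 0.36255, so δ = +21.257°.
cos H₀ = −tan φ · tan δ = −tan(-3.4°) × tan(+21.257°) = 0.0231, so H₀ = 1.5477 rad = 88.68°.

H₀ = 88.7°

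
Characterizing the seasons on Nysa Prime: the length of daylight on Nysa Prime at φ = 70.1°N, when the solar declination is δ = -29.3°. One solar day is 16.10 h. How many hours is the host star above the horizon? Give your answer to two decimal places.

0.00 h

cos H₀ = −tan φ · tan δ = 1.5502 ≥ 1, so the host star never rises (polar night) and H₀ = 0.
Daylight = 2H₀/(2π) × 16.10 h = (0.0000/π) × 16.10 = 0.00 h.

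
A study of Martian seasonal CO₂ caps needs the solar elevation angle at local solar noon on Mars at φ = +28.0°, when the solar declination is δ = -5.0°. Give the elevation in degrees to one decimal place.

57.0°

At local noon the hour angle is zero, so the zenith angle equals |φ − δ| = |+28.0° − (-5.000°)| = 33.000°.
Elevation = 90° − 33.000° = 57.0°.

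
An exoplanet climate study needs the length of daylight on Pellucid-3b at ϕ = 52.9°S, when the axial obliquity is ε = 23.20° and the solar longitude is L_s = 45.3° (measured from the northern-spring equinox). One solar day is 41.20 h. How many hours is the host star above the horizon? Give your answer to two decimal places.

Solar declination: sin δ = sin ε · sin L_s = sin 23.20° × sin 45.3° = 0.28001, so δ = +16.261°.
cos h₀ = −tan ϕ · tan δ = −tan(-52.9°) × tan(+16.261°) = 0.3857, so h₀ = 1.1749 rad = 67.31°.
Daylight = 2h₀/(2π) × 41.20 h = (1.1749/π) × 41.20 = 15.41 h.

15.41 h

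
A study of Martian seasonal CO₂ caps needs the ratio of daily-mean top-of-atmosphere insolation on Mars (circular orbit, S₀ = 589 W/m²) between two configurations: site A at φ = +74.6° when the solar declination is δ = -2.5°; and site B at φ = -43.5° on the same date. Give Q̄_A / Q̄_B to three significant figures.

— Configuration A (φ=+74.6°):
cos H₀ = −tan(+74.6°) tan(-2.500°) = 0.1585, H₀ = 1.4116 rad.
Bracket: H₀ sin φ sin δ + cos φ cos δ sin H₀ = 1.4116×0.96410×-0.04362 + 0.26556×0.99905×0.98736 = -0.059363 + 0.261954 = 0.202591.
Q̄ = (S₀/π) × [bracket] = (589/π) × 0.202591 = 37.983 W/m².
— Configuration B (φ=-43.5°):
cos H₀ = −tan(-43.5°) tan(-2.500°) = -0.0414, H₀ = 1.6122 rad.
Bracket: H₀ sin φ sin δ + cos φ cos δ sin H₀ = 1.6122×-0.68835×-0.04362 + 0.72537×0.99905×0.99914 = 0.048408 + 0.724058 = 0.772466.
Q̄ = (S₀/π) × [bracket] = (589/π) × 0.772466 = 144.83 W/m².
Ratio Q̄_A / Q̄_B = 37.983 / 144.83 = 0.2623.

Q̄_A / Q̄_B ≈ 0.262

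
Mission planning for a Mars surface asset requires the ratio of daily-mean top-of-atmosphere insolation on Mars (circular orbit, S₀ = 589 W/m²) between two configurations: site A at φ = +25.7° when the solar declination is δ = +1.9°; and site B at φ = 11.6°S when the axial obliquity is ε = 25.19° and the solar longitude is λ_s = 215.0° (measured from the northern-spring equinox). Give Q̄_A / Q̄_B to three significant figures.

Q̄_A / Q̄_B ≈ 0.898

— Configuration A (φ=+25.7°):
cos H₀ = −tan(+25.7°) tan(+1.900°) = -0.0160, H₀ = 1.5868 rad.
Bracket: H₀ sin φ sin δ + cos φ cos δ sin H₀ = 1.5868×0.43366×0.03316 + 0.90108×0.99945×0.99987 = 0.022818 + 0.900467 = 0.923285.
Q̄ = (S₀/π) × [bracket] = (589/π) × 0.923285 = 173.10 W/m².
— Configuration B (φ=-11.6°):
Solar declination: sin δ = sin ε · sin λ_s = sin 25.19° × sin 215.0° = -0.24413, so δ = -14.130°.
cos H₀ = −tan(-11.6°) tan(-14.130°) = -0.0517, H₀ = 1.6225 rad.
Bracket: H₀ sin φ sin δ + cos φ cos δ sin H₀ = 1.6225×-0.20108×-0.24413 + 0.97958×0.96974×0.99866 = 0.079648 + 0.948665 = 1.028313.
Q̄ = (S₀/π) × [bracket] = (589/π) × 1.028313 = 192.79 W/m².
Ratio Q̄_A / Q̄_B = 173.10 / 192.79 = 0.8979.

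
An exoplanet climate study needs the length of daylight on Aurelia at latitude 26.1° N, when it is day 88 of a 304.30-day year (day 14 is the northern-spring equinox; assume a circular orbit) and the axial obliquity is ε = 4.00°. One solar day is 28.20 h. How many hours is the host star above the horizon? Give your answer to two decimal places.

14.41 h

Solar longitude: λ_s = 360° × (88 − 14)/304.30 = 87.545°.
sin δ = sin 4.00° × sin 87.545° = 0.06969, so δ = +3.996°.
cos H₀ = −tan φ · tan δ = −tan(+26.1°) × tan(+3.996°) = -0.0342, so H₀ = 1.6050 rad = 91.96°.
Daylight = 2H₀/(2π) × 28.20 h = (1.6050/π) × 28.20 = 14.41 h.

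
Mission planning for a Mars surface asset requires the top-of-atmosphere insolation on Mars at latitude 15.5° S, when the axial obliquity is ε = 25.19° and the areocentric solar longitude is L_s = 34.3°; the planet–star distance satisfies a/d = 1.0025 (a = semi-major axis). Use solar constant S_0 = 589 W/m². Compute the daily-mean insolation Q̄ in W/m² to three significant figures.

Q̄ ≈ 158 W/m²

sin δ = sin 25.19° × sin 34.3° = 0.23985, so δ = +13.878°.
cos h₀ = −tan(-15.5°) tan(+13.878°) = 0.0685, h₀ = 1.5022 rad.
Bracket: h₀ sin ϕ sin δ + cos ϕ cos δ sin h₀ = 1.5022×-0.26724×0.23985 + 0.96363×0.97081×0.99765 = -0.096287 + 0.933303 = 0.837016.
Inverse-square distance factor (a/d)² = 1.0025² = 1.005006.
Q̄ = (S_0/π) × 1.005006 × [bracket] = (589/π) × 1.005006 × 0.837016 = 157.7 W/m².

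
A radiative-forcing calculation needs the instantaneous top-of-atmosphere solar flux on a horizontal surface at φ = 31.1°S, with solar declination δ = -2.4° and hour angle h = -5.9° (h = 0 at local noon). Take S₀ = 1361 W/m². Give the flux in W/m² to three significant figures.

1.19e+03 W/m²

cos θ_z = sin φ sin δ + cos φ cos δ cos h = 0.021630 + 0.850984 = 0.872614.
Flux = S₀ · cos θ_z = 1361 × 0.872614 = 1188 W/m².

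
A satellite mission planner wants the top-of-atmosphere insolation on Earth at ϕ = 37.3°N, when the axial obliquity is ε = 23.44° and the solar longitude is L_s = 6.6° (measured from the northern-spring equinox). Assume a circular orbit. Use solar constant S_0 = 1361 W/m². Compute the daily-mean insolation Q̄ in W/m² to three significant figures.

Solar declination: sin δ = sin ε · sin L_s = sin 23.44° × sin 6.6° = 0.04572, so δ = +2.621°.
cos h₀ = −tan(+37.3°) tan(+2.621°) = -0.0349, h₀ = 1.6057 rad.
Bracket: h₀ sin ϕ sin δ + cos ϕ cos δ sin h₀ = 1.6057×0.60599×0.04572 + 0.79547×0.99895×0.99939 = 0.044487 + 0.794150 = 0.838637.
Q̄ = (S_0/π) × [bracket] = (1361/π) × 0.838637 = 363.3 W/m².

Q̄ ≈ 363 W/m²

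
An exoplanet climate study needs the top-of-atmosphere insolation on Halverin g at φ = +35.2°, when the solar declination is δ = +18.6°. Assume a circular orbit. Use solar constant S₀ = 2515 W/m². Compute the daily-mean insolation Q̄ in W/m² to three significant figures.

cos H₀ = −tan(+35.2°) tan(+18.600°) = -0.2374, H₀ = 1.8105 rad.
Bracket: H₀ sin φ sin δ + cos φ cos δ sin H₀ = 1.8105×0.57643×0.31896 + 0.81714×0.94777×0.97141 = 0.332875 + 0.752319 = 1.085194.
Q̄ = (S₀/π) × [bracket] = (2515/π) × 1.085194 = 868.8 W/m².

Q̄ ≈ 869 W/m²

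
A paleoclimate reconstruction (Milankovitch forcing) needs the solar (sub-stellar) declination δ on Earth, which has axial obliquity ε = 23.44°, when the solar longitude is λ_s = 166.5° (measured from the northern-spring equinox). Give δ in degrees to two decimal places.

δ = +5.33°

sin δ = sin ε · sin λ_s = sin 23.44° × sin 166.5° = 0.092862.
δ = arcsin(0.092862) = +5.33°.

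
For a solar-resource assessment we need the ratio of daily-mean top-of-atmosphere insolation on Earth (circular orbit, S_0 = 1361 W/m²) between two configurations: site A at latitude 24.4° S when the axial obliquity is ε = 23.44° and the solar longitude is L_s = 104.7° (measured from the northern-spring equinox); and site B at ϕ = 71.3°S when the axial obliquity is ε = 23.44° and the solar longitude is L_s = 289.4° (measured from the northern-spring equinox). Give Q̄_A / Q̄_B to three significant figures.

Q̄_A / Q̄_B ≈ 0.543

— Configuration A (ϕ=-24.4°):
Solar declination: sin δ = sin ε · sin L_s = sin 23.44° × sin 104.7° = 0.38477, so δ = +22.629°.
cos h₀ = −tan(-24.4°) tan(+22.629°) = 0.1891, h₀ = 1.3806 rad.
Bracket: h₀ sin ϕ sin δ + cos ϕ cos δ sin h₀ = 1.3806×-0.41310×0.38477 + 0.91068×0.92301×0.98196 = -0.219444 + 0.825403 = 0.605959.
Q̄ = (S_0/π) × [bracket] = (1361/π) × 0.605959 = 262.51 W/m².
— Configuration B (ϕ=-71.3°):
Solar declination: sin δ = sin ε · sin L_s = sin 23.44° × sin 289.4° = -0.37520, so δ = -22.037°.
cos h₀ = −tan(-71.3°) tan(-22.037°) = -1.1959 ≤ −1 ⇒ polar day, h₀ = π.
Bracket: h₀ sin ϕ sin δ + cos ϕ cos δ sin h₀ = 3.1416×-0.94721×-0.37520 + 0.32061×0.92694×0.00000 = 1.116503 + 0.000000 = 1.116503.
Q̄ = (S_0/π) × [bracket] = (1361/π) × 1.116503 = 483.69 W/m².
Ratio Q̄_A / Q̄_B = 262.51 / 483.69 = 0.5427.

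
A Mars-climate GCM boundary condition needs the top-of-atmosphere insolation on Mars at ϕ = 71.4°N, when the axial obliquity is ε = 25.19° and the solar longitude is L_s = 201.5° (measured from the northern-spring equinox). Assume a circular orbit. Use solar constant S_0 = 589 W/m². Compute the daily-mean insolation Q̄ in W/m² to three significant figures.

Q̄ ≈ 22.2 W/m²

Solar declination: sin δ = sin ε · sin L_s = sin 25.19° × sin 201.5° = -0.15599, so δ = -8.974°.
cos h₀ = −tan(+71.4°) tan(-8.974°) = 0.4693, h₀ = 1.0823 rad.
Bracket: h₀ sin ϕ sin δ + cos ϕ cos δ sin h₀ = 1.0823×0.94777×-0.15599 + 0.31896×0.98776×0.88306 = -0.160010 + 0.278213 = 0.118203.
Q̄ = (S_0/π) × [bracket] = (589/π) × 0.118203 = 22.16 W/m².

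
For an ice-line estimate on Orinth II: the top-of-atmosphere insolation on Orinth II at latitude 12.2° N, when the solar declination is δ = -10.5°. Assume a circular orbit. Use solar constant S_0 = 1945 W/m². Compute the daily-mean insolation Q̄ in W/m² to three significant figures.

cos h₀ = −tan(+12.2°) tan(-10.500°) = 0.0401, h₀ = 1.5307 rad.
Bracket: h₀ sin ϕ sin δ + cos ϕ cos δ sin h₀ = 1.5307×0.21132×-0.18224 + 0.97742×0.98325×0.99920 = -0.058949 + 0.960279 = 0.901330.
Q̄ = (S_0/π) × [bracket] = (1945/π) × 0.901330 = 558.0 W/m².

Q̄ ≈ 558 W/m²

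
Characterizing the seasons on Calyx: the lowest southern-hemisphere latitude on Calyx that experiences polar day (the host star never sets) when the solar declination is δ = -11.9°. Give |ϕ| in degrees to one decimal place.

|ϕ| = 78.1°

Polar day requires cos h₀ = −tan ϕ tan δ ≤ −1, i.e. tan ϕ tan δ ≥ 1.
The boundary is |tan ϕ| · |tan δ| = 1, so |ϕ| = 90° − |δ| = 90° − 11.9° = 78.1° in the southern hemisphere.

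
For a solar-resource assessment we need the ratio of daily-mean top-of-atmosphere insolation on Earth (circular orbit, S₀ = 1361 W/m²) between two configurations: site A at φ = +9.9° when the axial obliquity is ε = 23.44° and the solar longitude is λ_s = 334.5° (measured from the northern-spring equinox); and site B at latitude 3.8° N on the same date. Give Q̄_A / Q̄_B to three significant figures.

Q̄_A / Q̄_B ≈ 0.958

— Configuration A (φ=+9.9°):
Solar declination: sin δ = sin ε · sin λ_s = sin 23.44° × sin 334.5° = -0.17125, so δ = -9.861°.
cos H₀ = −tan(+9.9°) tan(-9.861°) = 0.0303, H₀ = 1.5405 rad.
Bracket: H₀ sin φ sin δ + cos φ cos δ sin H₀ = 1.5405×0.17193×-0.17125 + 0.98511×0.98523×0.99954 = -0.045357 + 0.970113 = 0.924756.
Q̄ = (S₀/π) × [bracket] = (1361/π) × 0.924756 = 400.62 W/m².
— Configuration B (φ=+3.8°):
cos H₀ = −tan(+3.8°) tan(-9.861°) = 0.0115, H₀ = 1.5593 rad.
Bracket: H₀ sin φ sin δ + cos φ cos δ sin H₀ = 1.5593×0.06627×-0.17125 + 0.99780×0.98523×0.99993 = -0.017696 + 0.982994 = 0.965298.
Q̄ = (S₀/π) × [bracket] = (1361/π) × 0.965298 = 418.19 W/m².
Ratio Q̄_A / Q̄_B = 400.62 / 418.19 = 0.9580.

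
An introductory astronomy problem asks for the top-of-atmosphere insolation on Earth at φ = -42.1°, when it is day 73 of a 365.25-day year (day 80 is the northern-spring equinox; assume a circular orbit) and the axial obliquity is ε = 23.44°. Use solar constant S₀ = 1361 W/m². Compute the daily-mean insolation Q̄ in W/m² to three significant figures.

Solar longitude: λ_s = 360° × (73 − 80)/365.25 = -6.899°, i.e. -6.899° + 360° = 353.101°.
sin δ = sin 23.44° × sin 353.101° = -0.04778, so δ = -2.739°.
cos H₀ = −tan(-42.1°) tan(-2.739°) = -0.0432, H₀ = 1.6140 rad.
Bracket: H₀ sin φ sin δ + cos φ cos δ sin H₀ = 1.6140×-0.67043×-0.04778 + 0.74198×0.99886×0.99907 = 0.051701 + 0.740445 = 0.792146.
Q̄ = (S₀/π) × [bracket] = (1361/π) × 0.792146 = 343.2 W/m².

Q̄ ≈ 343 W/m²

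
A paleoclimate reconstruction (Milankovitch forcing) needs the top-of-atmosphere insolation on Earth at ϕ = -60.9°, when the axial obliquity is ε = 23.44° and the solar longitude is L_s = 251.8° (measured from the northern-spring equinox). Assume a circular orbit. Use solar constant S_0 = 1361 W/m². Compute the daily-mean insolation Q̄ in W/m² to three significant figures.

Q̄ ≈ 475 W/m²

Solar declination: sin δ = sin ε · sin L_s = sin 23.44° × sin 251.8° = -0.37789, so δ = -22.203°.
cos h₀ = −tan(-60.9°) tan(-22.203°) = -0.7333, h₀ = 2.3940 rad.
Bracket: h₀ sin ϕ sin δ + cos ϕ cos δ sin h₀ = 2.3940×-0.87377×-0.37789 + 0.48634×0.92585×0.67990 = 0.790472 + 0.306144 = 1.096616.
Q̄ = (S_0/π) × [bracket] = (1361/π) × 1.096616 = 475.1 W/m².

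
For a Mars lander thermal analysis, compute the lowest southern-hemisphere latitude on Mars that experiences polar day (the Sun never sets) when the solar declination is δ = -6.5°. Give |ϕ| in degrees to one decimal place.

Polar day requires cos h₀ = −tan ϕ tan δ ≤ −1, i.e. tan ϕ tan δ ≥ 1.
The boundary is |tan ϕ| · |tan δ| = 1, so |ϕ| = 90° − |δ| = 90° − 6.5° = 83.5° in the southern hemisphere.

|ϕ| = 83.5°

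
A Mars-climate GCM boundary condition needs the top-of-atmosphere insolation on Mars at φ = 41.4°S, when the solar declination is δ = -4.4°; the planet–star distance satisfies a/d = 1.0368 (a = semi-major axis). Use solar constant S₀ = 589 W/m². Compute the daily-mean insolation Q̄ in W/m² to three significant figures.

cos H₀ = −tan(-41.4°) tan(-4.400°) = -0.0678, H₀ = 1.6387 rad.
Bracket: H₀ sin φ sin δ + cos φ cos δ sin H₀ = 1.6387×-0.66131×-0.07672 + 0.75011×0.99705×0.99770 = 0.083141 + 0.746177 = 0.829318.
Inverse-square distance factor (a/d)² = 1.0368² = 1.074954.
Q̄ = (S₀/π) × 1.074954 × [bracket] = (589/π) × 1.074954 × 0.829318 = 167.1 W/m².

Q̄ ≈ 167 W/m²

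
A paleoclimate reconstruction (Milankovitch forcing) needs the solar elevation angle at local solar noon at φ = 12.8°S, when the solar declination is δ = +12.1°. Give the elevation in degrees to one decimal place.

At local noon the hour angle is zero, so the zenith angle equals |φ − δ| = |-12.8° − (+12.100°)| = 24.900°.
Elevation = 90° − 24.900° = 65.1°.

65.1°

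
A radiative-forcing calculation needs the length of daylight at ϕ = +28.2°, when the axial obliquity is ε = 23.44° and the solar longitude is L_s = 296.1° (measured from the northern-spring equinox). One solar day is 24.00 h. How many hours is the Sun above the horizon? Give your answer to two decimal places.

10.42 h

Solar declination: sin δ = sin ε · sin L_s = sin 23.44° × sin 296.1° = -0.35723, so δ = -20.930°.
cos h₀ = −tan ϕ · tan δ = −tan(+28.2°) × tan(-20.930°) = 0.2051, so h₀ = 1.3643 rad = 78.17°.
Daylight = 2h₀/(2π) × 24.00 h = (1.3643/π) × 24.00 = 10.42 h.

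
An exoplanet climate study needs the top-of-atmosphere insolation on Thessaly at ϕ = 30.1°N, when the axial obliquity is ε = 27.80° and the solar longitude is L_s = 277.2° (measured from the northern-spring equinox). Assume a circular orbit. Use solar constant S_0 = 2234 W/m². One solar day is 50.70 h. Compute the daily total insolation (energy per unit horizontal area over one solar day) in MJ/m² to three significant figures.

Solar declination: sin δ = sin ε · sin L_s = sin 27.80° × sin 277.2° = -0.46271, so δ = -27.562°.
cos h₀ = −tan(+30.1°) tan(-27.562°) = 0.3026, h₀ = 1.2634 rad.
Bracket: h₀ sin ϕ sin δ + cos ϕ cos δ sin h₀ = 1.2634×0.50151×-0.46271 + 0.86515×0.88651×0.95313 = -0.293177 + 0.731017 = 0.437840.
Q̄ = (S_0/π) × [bracket] = (2234/π) × 0.437840 = 311.35 W/m².
Daily total = Q̄ × 50.70 h × 3600 s/h = 311.35 × 50.70 × 3600 / 10⁶ = 56.83 MJ/m².

56.8 MJ/m²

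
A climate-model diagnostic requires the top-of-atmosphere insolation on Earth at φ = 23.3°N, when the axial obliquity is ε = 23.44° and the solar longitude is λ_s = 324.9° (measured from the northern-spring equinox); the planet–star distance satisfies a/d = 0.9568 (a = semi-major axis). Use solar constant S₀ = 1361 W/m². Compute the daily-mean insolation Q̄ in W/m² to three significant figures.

Solar declination: sin δ = sin ε · sin λ_s = sin 23.44° × sin 324.9° = -0.22873, so δ = -13.222°.
cos H₀ = −tan(+23.3°) tan(-13.222°) = 0.1012, H₀ = 1.4694 rad.
Bracket: H₀ sin φ sin δ + cos φ cos δ sin H₀ = 1.4694×0.39555×-0.22873 + 0.91845×0.97349×0.99487 = -0.132943 + 0.889515 = 0.756572.
Inverse-square distance factor (a/d)² = 0.9568² = 0.915466.
Q̄ = (S₀/π) × 0.915466 × [bracket] = (1361/π) × 0.915466 × 0.756572 = 300.1 W/m².

Q̄ ≈ 300 W/m²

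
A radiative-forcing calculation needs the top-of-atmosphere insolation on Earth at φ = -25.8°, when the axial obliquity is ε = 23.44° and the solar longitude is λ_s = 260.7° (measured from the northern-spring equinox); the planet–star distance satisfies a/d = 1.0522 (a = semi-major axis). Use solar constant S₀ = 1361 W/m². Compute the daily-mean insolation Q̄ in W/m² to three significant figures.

Q̄ ≈ 534 W/m²

Solar declination: sin δ = sin ε · sin λ_s = sin 23.44° × sin 260.7° = -0.39256, so δ = -23.114°.
cos H₀ = −tan(-25.8°) tan(-23.114°) = -0.2063, H₀ = 1.7786 rad.
Bracket: H₀ sin φ sin δ + cos φ cos δ sin H₀ = 1.7786×-0.43523×-0.39256 + 0.90032×0.91973×0.97848 = 0.303881 + 0.810232 = 1.114113.
Inverse-square distance factor (a/d)² = 1.0522² = 1.107125.
Q̄ = (S₀/π) × 1.107125 × [bracket] = (1361/π) × 1.107125 × 1.114113 = 534.4 W/m².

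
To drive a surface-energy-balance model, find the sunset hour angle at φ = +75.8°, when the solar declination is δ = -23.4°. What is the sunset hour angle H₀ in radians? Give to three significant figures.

cos H₀ = −tan φ · tan δ = 1.7102 ≥ 1, so the Sun never rises (polar night) and H₀ = 0.

H₀ = 0.00 rad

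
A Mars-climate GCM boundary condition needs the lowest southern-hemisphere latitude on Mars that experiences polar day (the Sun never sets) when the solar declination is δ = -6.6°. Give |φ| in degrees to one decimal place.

Polar day requires cos H₀ = −tan φ tan δ ≤ −1, i.e. tan φ tan δ ≥ 1.
The boundary is |tan φ| · |tan δ| = 1, so |φ| = 90° − |δ| = 90° − 6.6° = 83.4° in the southern hemisphere.

|φ| = 83.4°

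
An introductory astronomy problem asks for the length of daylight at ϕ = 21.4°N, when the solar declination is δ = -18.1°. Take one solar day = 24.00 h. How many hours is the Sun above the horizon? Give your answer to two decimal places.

11.02 h

cos h₀ = −tan ϕ · tan δ = −tan(+21.4°) × tan(-18.100°) = 0.1281, so h₀ = 1.4424 rad = 82.64°.
Daylight = 2h₀/(2π) × 24.00 h = (1.4424/π) × 24.00 = 11.02 h.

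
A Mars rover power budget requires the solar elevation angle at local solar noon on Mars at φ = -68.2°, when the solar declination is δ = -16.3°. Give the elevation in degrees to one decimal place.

38.1°

At local noon the hour angle is zero, so the zenith angle equals |φ − δ| = |-68.2° − (-16.300°)| = 51.900°.
Elevation = 90° − 51.900° = 38.1°.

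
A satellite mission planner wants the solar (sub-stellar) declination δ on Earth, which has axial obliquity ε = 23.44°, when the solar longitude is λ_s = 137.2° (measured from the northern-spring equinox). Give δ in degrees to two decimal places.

sin δ = sin ε · sin λ_s = sin 23.44° × sin 137.2° = 0.270274.
δ = arcsin(0.270274) = +15.68°.

δ = +15.68°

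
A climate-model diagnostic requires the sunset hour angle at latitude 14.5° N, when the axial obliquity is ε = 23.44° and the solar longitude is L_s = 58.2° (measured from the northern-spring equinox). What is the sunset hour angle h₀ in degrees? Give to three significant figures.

h₀ = 95.3°

Solar declination: sin δ = sin ε · sin L_s = sin 23.44° × sin 58.2° = 0.33808, so δ = +19.760°.
cos h₀ = −tan ϕ · tan δ = −tan(+14.5°) × tan(+19.760°) = -0.0929, so h₀ = 1.6638 rad = 95.33°.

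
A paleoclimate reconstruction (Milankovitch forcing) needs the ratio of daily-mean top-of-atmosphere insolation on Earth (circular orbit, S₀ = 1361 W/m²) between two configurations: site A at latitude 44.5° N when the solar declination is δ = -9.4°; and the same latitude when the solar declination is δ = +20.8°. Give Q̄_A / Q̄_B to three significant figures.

— Configuration A (φ=+44.5°):
cos H₀ = −tan(+44.5°) tan(-9.400°) = 0.1627, H₀ = 1.4074 rad.
Bracket: H₀ sin φ sin δ + cos φ cos δ sin H₀ = 1.4074×0.70091×-0.16333 + 0.71325×0.98657×0.98668 = -0.161119 + 0.694298 = 0.533179.
Q̄ = (S₀/π) × [bracket] = (1361/π) × 0.533179 = 230.98 W/m².
— Configuration B (φ=+44.5°):
cos H₀ = −tan(+44.5°) tan(+20.800°) = -0.3733, H₀ = 1.9534 rad.
Bracket: H₀ sin φ sin δ + cos φ cos δ sin H₀ = 1.9534×0.70091×0.35511 + 0.71325×0.93483×0.92771 = 0.486202 + 0.618567 = 1.104769.
Q̄ = (S₀/π) × [bracket] = (1361/π) × 1.104769 = 478.61 W/m².
Ratio Q̄_A / Q̄_B = 230.98 / 478.61 = 0.4826.

Q̄_A / Q̄_B ≈ 0.483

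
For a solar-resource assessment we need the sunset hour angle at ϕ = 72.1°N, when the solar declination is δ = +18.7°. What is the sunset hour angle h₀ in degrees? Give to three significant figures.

h₀ = 180°

Sunrise equation: cos h₀ = −tan ϕ · tan δ = -1.0480 ≤ −1, so the Sun never sets (polar day) and h₀ = π.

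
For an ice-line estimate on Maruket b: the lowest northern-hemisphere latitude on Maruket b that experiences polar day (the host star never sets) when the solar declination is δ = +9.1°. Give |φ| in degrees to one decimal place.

|φ| = 80.9°

Polar day requires cos H₀ = −tan φ tan δ ≤ −1, i.e. tan φ tan δ ≥ 1.
The boundary is |tan φ| · |tan δ| = 1, so |φ| = 90° − |δ| = 90° − 9.1° = 80.9° in the northern hemisphere.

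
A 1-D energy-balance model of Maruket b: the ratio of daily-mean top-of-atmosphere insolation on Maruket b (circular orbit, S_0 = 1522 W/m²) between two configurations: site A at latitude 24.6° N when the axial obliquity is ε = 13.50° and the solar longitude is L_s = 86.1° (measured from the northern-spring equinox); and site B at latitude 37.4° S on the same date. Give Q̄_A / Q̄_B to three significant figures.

Q̄_A / Q̄_B ≈ 1.85

— Configuration A (ϕ=+24.6°):
Solar declination: sin δ = sin ε · sin L_s = sin 13.50° × sin 86.1° = 0.23290, so δ = +13.468°.
cos h₀ = −tan(+24.6°) tan(+13.468°) = -0.1096, h₀ = 1.6807 rad.
Bracket: h₀ sin ϕ sin δ + cos ϕ cos δ sin h₀ = 1.6807×0.41628×0.23290 + 0.90924×0.97250×0.99397 = 0.162947 + 0.878904 = 1.041851.
Q̄ = (S_0/π) × [bracket] = (1522/π) × 1.041851 = 504.74 W/m².
— Configuration B (ϕ=-37.4°):
cos h₀ = −tan(-37.4°) tan(+13.468°) = 0.1831, h₀ = 1.3867 rad.
Bracket: h₀ sin ϕ sin δ + cos ϕ cos δ sin h₀ = 1.3867×-0.60738×0.23290 + 0.79441×0.97250×0.98309 = -0.196161 + 0.759500 = 0.563339.
Q̄ = (S_0/π) × [bracket] = (1522/π) × 0.563339 = 272.92 W/m².
Ratio Q̄_A / Q̄_B = 504.74 / 272.92 = 1.849.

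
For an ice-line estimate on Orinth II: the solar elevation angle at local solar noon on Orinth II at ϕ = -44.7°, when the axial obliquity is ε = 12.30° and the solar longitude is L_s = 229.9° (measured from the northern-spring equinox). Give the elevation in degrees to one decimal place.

Solar declination: sin δ = sin ε · sin L_s = sin 12.30° × sin 229.9° = -0.16295, so δ = -9.378°.
At local noon the hour angle is zero, so the zenith angle equals |ϕ − δ| = |-44.7° − (-9.378°)| = 35.322°.
Elevation = 90° − 35.322° = 54.7°.

54.7°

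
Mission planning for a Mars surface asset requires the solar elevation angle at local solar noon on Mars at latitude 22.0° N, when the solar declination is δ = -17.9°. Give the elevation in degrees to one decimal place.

50.1°

At local noon the hour angle is zero, so the zenith angle equals |ϕ − δ| = |+22.0° − (-17.900°)| = 39.900°.
Elevation = 90° − 39.900° = 50.1°.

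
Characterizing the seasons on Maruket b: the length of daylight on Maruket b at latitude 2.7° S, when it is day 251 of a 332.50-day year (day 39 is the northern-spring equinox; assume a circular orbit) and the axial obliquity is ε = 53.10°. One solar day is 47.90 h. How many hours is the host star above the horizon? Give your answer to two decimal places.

Solar longitude: L_s = 360° × (251 − 39)/332.50 = 229.534°.
sin δ = sin 53.10° × sin 229.534° = -0.60839, so δ = -37.473°.
cos h₀ = −tan ϕ · tan δ = −tan(-2.7°) × tan(-37.473°) = -0.0362, so h₀ = 1.6070 rad = 92.07°.
Daylight = 2h₀/(2π) × 47.90 h = (1.6070/π) × 47.90 = 24.50 h.

24.50 h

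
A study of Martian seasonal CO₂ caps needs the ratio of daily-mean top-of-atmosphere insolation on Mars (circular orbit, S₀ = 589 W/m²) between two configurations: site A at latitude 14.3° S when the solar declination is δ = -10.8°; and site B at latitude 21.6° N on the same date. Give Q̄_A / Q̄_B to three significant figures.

— Configuration A (φ=-14.3°):
cos H₀ = −tan(-14.3°) tan(-10.800°) = -0.0486, H₀ = 1.6194 rad.
Bracket: H₀ sin φ sin δ + cos φ cos δ sin H₀ = 1.6194×-0.24700×-0.18738 + 0.96902×0.98229×0.99882 = 0.074950 + 0.950735 = 1.025685.
Q̄ = (S₀/π) × [bracket] = (589/π) × 1.025685 = 192.30 W/m².
— Configuration B (φ=+21.6°):
cos H₀ = −tan(+21.6°) tan(-10.800°) = 0.0755, H₀ = 1.4952 rad.
Bracket: H₀ sin φ sin δ + cos φ cos δ sin H₀ = 1.4952×0.36812×-0.18738 + 0.92978×0.98229×0.99714 = -0.103136 + 0.910702 = 0.807566.
Q̄ = (S₀/π) × [bracket] = (589/π) × 0.807566 = 151.41 W/m².
Ratio Q̄_A / Q̄_B = 192.30 / 151.41 = 1.270.

Q̄_A / Q̄_B ≈ 1.27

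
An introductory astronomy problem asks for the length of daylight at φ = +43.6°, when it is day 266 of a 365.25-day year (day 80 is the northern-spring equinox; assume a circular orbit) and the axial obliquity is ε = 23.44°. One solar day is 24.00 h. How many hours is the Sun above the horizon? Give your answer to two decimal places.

11.83 h

Solar longitude: λ_s = 360° × (266 − 80)/365.25 = 183.326°.
sin δ = sin 23.44° × sin 183.326° = -0.02308, so δ = -1.323°.
cos H₀ = −tan φ · tan δ = −tan(+43.6°) × tan(-1.323°) = 0.0220, so H₀ = 1.5488 rad = 88.74°.
Daylight = 2H₀/(2π) × 24.00 h = (1.5488/π) × 24.00 = 11.83 h.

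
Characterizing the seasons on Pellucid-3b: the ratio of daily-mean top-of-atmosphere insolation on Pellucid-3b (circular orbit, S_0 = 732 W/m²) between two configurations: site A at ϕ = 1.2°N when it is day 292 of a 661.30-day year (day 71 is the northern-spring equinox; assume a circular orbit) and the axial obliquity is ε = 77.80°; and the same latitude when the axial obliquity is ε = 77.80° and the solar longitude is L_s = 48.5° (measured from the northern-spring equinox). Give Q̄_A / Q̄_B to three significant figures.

Q̄_A / Q̄_B ≈ 0.800

— Configuration A (ϕ=+1.2°):
Solar longitude: L_s = 360° × (292 − 71)/661.30 = 120.308°.
sin δ = sin 77.80° × sin 120.308° = 0.84382, so δ = +57.546°.
cos h₀ = −tan(+1.2°) tan(+57.546°) = -0.0329, h₀ = 1.6037 rad.
Bracket: h₀ sin ϕ sin δ + cos ϕ cos δ sin h₀ = 1.6037×0.02094×0.84382 + 0.99978×0.53662×0.99946 = 0.028337 + 0.536212 = 0.564549.
Q̄ = (S_0/π) × [bracket] = (732/π) × 0.564549 = 131.54 W/m².
— Configuration B (ϕ=+1.2°):
Solar declination: sin δ = sin ε · sin L_s = sin 77.80° × sin 48.5° = 0.73204, so δ = +47.058°.
cos h₀ = −tan(+1.2°) tan(+47.058°) = -0.0225, h₀ = 1.5933 rad.
Bracket: h₀ sin ϕ sin δ + cos ϕ cos δ sin h₀ = 1.5933×0.02094×0.73204 + 0.99978×0.68126×0.99975 = 0.024424 + 0.680940 = 0.705364.
Q̄ = (S_0/π) × [bracket] = (732/π) × 0.705364 = 164.35 W/m².
Ratio Q̄_A / Q̄_B = 131.54 / 164.35 = 0.8004.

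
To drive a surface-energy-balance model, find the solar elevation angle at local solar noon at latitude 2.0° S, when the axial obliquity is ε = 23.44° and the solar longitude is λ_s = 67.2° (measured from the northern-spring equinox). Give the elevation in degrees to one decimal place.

66.5°

Solar declination: sin δ = sin ε · sin λ_s = sin 23.44° × sin 67.2° = 0.36671, so δ = +21.513°.
At local noon the hour angle is zero, so the zenith angle equals |φ − δ| = |-2.0° − (+21.513°)| = 23.513°.
Elevation = 90° − 23.513° = 66.5°.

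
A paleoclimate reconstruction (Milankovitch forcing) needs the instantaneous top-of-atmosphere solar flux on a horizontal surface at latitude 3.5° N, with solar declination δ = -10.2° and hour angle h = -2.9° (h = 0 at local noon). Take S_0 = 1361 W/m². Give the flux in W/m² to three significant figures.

cos θ_z = sin ϕ sin δ + cos ϕ cos δ cos h = -0.010811 + 0.981102 = 0.970291.
Flux = S_0 · cos θ_z = 1361 × 0.970291 = 1321 W/m².

1.32e+03 W/m²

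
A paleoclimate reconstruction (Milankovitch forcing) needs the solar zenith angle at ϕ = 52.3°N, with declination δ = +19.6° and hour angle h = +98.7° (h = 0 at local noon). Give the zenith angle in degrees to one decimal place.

θ_z = 79.7°

cos θ_z = sin ϕ sin δ + cos ϕ cos δ cos h = 0.265417 + -0.087140 = 0.178277.
θ_z = arccos(0.178277) = 79.7°.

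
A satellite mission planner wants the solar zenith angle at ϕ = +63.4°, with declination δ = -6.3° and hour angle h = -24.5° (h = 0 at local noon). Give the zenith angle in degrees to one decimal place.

θ_z = 72.1°

cos θ_z = sin ϕ sin δ + cos ϕ cos δ cos h = -0.098119 + 0.404983 = 0.306864.
θ_z = arccos(0.306864) = 72.1°.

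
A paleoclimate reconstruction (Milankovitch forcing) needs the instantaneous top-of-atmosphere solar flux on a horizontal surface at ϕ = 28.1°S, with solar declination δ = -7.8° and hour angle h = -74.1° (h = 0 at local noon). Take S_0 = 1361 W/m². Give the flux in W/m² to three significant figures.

cos θ_z = sin ϕ sin δ + cos ϕ cos δ cos h = 0.063924 + 0.239431 = 0.303355.
Flux = S_0 · cos θ_z = 1361 × 0.303355 = 412.9 W/m².

413 W/m²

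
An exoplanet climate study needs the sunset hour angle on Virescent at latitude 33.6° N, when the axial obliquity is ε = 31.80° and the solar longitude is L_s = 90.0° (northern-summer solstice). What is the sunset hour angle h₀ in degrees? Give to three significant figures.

h₀ = 114°

Solar declination: sin δ = sin ε · sin L_s = sin 31.80° × sin 90.0° = 0.52696, so δ = +31.800°.
cos h₀ = −tan ϕ · tan δ = −tan(+33.6°) × tan(+31.800°) = -0.4119, so h₀ = 1.9954 rad = 114.33°.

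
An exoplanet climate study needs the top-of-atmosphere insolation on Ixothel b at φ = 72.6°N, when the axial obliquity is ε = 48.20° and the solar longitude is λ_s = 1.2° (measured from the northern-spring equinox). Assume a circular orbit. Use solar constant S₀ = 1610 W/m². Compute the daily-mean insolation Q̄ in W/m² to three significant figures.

Solar declination: sin δ = sin ε · sin λ_s = sin 48.20° × sin 1.2° = 0.01561, so δ = +0.895°.
cos H₀ = −tan(+72.6°) tan(+0.895°) = -0.0498, H₀ = 1.6206 rad.
Bracket: H₀ sin φ sin δ + cos φ cos δ sin H₀ = 1.6206×0.95424×0.01561 + 0.29904×0.99988×0.99876 = 0.024140 + 0.298633 = 0.322773.
Q̄ = (S₀/π) × [bracket] = (1610/π) × 0.322773 = 165.4 W/m².

Q̄ ≈ 165 W/m²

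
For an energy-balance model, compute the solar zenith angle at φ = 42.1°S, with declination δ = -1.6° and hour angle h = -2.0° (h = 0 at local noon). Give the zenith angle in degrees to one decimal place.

θ_z = 40.5°

cos θ_z = sin φ sin δ + cos φ cos δ cos h = 0.018719 + 0.741235 = 0.759954.
θ_z = arccos(0.759954) = 40.5°.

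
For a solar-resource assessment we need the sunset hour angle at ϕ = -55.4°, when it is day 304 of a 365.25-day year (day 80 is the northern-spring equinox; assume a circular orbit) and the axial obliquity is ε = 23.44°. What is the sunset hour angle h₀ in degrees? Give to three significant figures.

h₀ = 113°

Solar longitude: L_s = 360° × (304 − 80)/365.25 = 220.780°.
sin δ = sin 23.44° × sin 220.780° = -0.25982, so δ = -15.059°.
cos h₀ = −tan ϕ · tan δ = −tan(-55.4°) × tan(-15.059°) = -0.3900, so h₀ = 1.9715 rad = 112.96°.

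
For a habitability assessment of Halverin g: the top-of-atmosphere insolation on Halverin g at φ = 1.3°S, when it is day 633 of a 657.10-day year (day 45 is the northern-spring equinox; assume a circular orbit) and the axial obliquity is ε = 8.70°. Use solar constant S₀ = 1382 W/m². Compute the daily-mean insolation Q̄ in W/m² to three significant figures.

Solar longitude: λ_s = 360° × (633 − 45)/657.10 = 322.143°.
sin δ = sin 8.70° × sin 322.143° = -0.09283, so δ = -5.326°.
cos H₀ = −tan(-1.3°) tan(-5.326°) = -0.0021, H₀ = 1.5729 rad.
Bracket: H₀ sin φ sin δ + cos φ cos δ sin H₀ = 1.5729×-0.02269×-0.09283 + 0.99974×0.99568×1.00000 = 0.003313 + 0.995421 = 0.998734.
Q̄ = (S₀/π) × [bracket] = (1382/π) × 0.998734 = 439.3 W/m².

Q̄ ≈ 439 W/m²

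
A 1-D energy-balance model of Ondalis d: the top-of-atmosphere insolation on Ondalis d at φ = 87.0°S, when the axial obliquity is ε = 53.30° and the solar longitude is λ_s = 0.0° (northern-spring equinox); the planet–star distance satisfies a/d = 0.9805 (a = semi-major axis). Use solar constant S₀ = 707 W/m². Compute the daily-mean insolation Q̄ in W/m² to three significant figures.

Q̄ ≈ 11.3 W/m²

Solar declination: sin δ = sin ε · sin λ_s = sin 53.30° × sin 0.0° = 0.00000, so δ = +0.000°.
cos H₀ = −tan(-87.0°) tan(+0.000°) = 0.0000, H₀ = 1.5708 rad.
Bracket: H₀ sin φ sin δ + cos φ cos δ sin H₀ = 1.5708×-0.99863×0.00000 + 0.05234×1.00000×1.00000 = -0.000000 + 0.052340 = 0.052340.
Inverse-square distance factor (a/d)² = 0.9805² = 0.961380.
Q̄ = (S₀/π) × 0.961380 × [bracket] = (707/π) × 0.961380 × 0.052340 = 11.32 W/m².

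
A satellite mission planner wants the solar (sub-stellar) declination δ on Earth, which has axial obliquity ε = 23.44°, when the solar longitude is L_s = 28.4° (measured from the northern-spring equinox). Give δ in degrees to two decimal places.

δ = +10.91°

sin δ = sin ε · sin L_s = sin 23.44° × sin 28.4° = 0.189198.
δ = arcsin(0.189198) = +10.91°.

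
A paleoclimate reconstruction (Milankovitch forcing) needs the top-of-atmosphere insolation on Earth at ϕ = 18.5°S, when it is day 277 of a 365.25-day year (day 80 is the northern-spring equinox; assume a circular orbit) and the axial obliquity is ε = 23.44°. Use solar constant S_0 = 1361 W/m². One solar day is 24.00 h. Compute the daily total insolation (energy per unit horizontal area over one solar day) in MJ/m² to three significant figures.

37.2 MJ/m²

Solar longitude: L_s = 360° × (277 − 80)/365.25 = 194.168°.
sin δ = sin 23.44° × sin 194.168° = -0.09737, so δ = -5.588°.
cos h₀ = −tan(-18.5°) tan(-5.588°) = -0.0327, h₀ = 1.6035 rad.
Bracket: h₀ sin ϕ sin δ + cos ϕ cos δ sin h₀ = 1.6035×-0.31730×-0.09737 + 0.94832×0.99525×0.99946 = 0.049541 + 0.943306 = 0.992847.
Q̄ = (S_0/π) × [bracket] = (1361/π) × 0.992847 = 430.12 W/m².
Daily total = Q̄ × 24.00 h × 3600 s/h = 430.12 × 24.00 × 3600 / 10⁶ = 37.16 MJ/m².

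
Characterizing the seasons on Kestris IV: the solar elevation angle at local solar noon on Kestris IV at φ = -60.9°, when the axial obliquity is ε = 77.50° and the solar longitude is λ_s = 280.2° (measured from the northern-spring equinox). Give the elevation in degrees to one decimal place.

77.0°

Solar declination: sin δ = sin ε · sin λ_s = sin 77.50° × sin 280.2° = -0.96087, so δ = -73.918°.
At local noon the hour angle is zero, so the zenith angle equals |φ − δ| = |-60.9° − (-73.918°)| = 13.018°.
Elevation = 90° − 13.018° = 77.0°.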